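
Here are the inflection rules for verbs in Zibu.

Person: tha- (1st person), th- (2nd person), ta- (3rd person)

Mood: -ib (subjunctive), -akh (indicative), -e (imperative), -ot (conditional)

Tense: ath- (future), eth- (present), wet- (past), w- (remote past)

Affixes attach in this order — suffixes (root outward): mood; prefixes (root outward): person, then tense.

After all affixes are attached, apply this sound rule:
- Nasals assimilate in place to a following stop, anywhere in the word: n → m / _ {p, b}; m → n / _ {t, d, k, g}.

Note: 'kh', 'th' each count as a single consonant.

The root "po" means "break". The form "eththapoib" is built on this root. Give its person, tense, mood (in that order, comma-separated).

1st person, present, subjunctive

Segment: eth-tha-po-ib.
person: tha- → 1st person.
tense: eth- → present.
mood: -ib → subjunctive.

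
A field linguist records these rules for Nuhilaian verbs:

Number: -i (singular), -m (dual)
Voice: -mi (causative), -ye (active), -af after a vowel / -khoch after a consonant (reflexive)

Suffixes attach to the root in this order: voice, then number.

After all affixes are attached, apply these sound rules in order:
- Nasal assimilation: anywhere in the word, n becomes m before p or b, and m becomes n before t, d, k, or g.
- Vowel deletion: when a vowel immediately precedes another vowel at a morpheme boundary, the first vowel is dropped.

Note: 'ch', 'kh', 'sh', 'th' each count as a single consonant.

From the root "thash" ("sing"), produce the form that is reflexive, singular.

Attach voice reflexive -khoch (after consonant 'sh') → thashkhoch.
Attach number singular -i → thashkhochi.
Nasal assimilation: no change.
Vowel deletion: no change.

thashkhochi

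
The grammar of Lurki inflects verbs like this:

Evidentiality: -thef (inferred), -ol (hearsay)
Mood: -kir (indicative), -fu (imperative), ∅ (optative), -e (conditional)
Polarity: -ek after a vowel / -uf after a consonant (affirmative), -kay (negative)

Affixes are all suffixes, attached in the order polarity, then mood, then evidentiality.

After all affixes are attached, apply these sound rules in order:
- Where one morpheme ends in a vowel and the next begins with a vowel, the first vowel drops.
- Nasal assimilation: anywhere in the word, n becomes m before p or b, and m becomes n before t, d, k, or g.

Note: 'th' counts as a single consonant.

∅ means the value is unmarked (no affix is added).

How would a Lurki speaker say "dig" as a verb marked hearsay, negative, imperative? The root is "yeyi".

Attach polarity negative -kay → yeyikay.
Attach mood imperative -fu → yeyikayfu.
Attach evidentiality hearsay -ol → yeyikayfuol.
Apply vowel deletion: yeyikayfuol → yeyikayfol.
Nasal assimilation: no change.

yeyikayfol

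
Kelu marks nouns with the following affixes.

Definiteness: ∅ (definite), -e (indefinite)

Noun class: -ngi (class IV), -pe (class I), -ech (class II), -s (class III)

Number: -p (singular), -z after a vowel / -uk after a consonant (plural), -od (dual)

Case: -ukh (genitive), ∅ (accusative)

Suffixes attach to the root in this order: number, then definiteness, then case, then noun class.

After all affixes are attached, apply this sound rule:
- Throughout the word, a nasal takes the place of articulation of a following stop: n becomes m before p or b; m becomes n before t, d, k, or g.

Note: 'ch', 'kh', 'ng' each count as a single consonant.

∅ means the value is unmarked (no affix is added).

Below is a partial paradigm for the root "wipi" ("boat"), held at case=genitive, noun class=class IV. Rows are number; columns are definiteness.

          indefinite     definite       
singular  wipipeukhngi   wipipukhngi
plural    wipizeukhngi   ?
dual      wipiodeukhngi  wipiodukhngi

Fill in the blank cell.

wipizukhngi

Attach number plural -z (after vowel 'i') → wipiz.
definiteness = definite: zero marking, form stays wipiz.
Attach case genitive -ukh → wipizukh.
Attach noun class class IV -ngi → wipizukhngi.
Nasal assimilation: no change.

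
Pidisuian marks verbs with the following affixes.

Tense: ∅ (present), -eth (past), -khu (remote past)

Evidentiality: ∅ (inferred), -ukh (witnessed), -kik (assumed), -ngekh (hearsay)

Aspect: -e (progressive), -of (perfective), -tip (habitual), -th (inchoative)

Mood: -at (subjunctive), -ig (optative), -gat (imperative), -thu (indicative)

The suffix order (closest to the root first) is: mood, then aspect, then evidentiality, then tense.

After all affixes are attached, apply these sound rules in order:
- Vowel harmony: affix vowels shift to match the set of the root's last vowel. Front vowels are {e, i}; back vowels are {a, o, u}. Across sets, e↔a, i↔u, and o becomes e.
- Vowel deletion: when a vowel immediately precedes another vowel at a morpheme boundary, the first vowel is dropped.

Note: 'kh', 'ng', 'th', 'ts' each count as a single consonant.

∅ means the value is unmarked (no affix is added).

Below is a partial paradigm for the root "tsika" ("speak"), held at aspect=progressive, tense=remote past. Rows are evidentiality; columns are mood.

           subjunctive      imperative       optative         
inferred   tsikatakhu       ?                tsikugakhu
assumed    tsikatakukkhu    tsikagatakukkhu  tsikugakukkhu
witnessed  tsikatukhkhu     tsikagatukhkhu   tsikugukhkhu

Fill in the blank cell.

Attach mood imperative -gat → tsikagat.
Attach aspect progressive -e → tsikagate.
evidentiality = inferred: zero marking, form stays tsikagate.
Attach tense remote past -khu → tsikagatekhu.
Apply vowel harmony: tsikagatekhu → tsikagatakhu.
Vowel deletion: no change.

tsikagatakhu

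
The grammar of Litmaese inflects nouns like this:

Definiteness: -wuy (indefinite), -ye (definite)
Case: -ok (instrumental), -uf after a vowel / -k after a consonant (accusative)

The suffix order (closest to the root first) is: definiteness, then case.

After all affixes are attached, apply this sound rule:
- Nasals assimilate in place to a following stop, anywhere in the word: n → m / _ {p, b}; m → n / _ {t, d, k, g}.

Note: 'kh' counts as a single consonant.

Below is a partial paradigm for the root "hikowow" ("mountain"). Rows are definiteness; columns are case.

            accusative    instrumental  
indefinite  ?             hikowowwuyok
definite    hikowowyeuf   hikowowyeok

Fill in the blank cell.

Attach definiteness indefinite -wuy → hikowowwuy.
Attach case accusative -k (after consonant 'y') → hikowowwuyk.
Nasal assimilation: no change.

hikowowwuyk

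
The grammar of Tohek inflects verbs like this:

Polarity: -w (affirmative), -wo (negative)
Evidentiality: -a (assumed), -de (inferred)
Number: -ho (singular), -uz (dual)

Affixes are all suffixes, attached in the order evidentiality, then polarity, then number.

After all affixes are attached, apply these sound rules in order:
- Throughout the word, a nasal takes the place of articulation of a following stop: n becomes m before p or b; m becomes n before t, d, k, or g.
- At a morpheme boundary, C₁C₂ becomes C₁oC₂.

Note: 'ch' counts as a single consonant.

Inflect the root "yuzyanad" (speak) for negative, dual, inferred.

Attach evidentiality inferred -de → yuzyanadde.
Attach polarity negative -wo → yuzyanaddewo.
Attach number dual -uz → yuzyanaddewouz.
Nasal assimilation: no change.
Apply epenthesis: yuzyanaddewouz → yuzyanadodewouz.

yuzyanadodewouz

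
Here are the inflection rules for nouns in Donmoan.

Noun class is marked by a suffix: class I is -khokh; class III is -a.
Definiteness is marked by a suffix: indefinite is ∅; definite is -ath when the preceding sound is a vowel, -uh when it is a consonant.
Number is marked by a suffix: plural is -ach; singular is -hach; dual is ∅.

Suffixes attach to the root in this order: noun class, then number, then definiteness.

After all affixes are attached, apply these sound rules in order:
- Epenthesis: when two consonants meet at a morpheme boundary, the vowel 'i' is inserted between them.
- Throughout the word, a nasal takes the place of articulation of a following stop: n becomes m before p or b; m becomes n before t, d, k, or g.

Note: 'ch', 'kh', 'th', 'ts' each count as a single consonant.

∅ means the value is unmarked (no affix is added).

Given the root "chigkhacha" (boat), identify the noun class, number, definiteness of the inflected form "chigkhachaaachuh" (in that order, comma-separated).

Segment: chigkhacha-a-ach-uh.
noun class: -a → class III.
number: -ach → plural.
definiteness: -ath/uh → definite.

class III, plural, definite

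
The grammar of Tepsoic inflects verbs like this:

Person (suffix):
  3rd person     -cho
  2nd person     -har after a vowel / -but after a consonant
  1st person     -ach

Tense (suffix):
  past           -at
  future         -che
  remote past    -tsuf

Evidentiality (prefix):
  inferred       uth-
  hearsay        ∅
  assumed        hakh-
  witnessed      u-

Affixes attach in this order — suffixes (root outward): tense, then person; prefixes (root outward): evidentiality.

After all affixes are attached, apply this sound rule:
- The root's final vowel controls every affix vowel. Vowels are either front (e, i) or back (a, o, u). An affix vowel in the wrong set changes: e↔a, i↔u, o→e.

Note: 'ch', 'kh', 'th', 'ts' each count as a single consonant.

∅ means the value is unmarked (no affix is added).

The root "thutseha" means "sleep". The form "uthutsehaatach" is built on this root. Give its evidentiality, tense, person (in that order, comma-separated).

witnessed, past, 1st person

Segment: u-thutseha-at-ach.
evidentiality: u- → witnessed.
tense: -at → past.
person: -ach → 1st person.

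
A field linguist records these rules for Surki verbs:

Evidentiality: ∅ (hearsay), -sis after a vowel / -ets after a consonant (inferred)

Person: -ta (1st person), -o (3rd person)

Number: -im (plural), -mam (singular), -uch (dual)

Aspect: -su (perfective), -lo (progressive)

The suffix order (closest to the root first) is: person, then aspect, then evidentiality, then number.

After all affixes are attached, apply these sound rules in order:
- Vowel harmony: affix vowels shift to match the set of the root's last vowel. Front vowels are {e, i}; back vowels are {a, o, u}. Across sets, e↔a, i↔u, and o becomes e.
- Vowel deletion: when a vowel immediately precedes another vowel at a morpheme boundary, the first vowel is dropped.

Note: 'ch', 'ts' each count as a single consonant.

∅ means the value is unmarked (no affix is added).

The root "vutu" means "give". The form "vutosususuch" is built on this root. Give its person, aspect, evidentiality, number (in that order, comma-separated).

Segment: vutu-o-su-sis-uch.
person: -o → 3rd person.
aspect: -su → perfective.
evidentiality: -sis/ets → inferred.
number: -uch → dual.

3rd person, perfective, inferred, dual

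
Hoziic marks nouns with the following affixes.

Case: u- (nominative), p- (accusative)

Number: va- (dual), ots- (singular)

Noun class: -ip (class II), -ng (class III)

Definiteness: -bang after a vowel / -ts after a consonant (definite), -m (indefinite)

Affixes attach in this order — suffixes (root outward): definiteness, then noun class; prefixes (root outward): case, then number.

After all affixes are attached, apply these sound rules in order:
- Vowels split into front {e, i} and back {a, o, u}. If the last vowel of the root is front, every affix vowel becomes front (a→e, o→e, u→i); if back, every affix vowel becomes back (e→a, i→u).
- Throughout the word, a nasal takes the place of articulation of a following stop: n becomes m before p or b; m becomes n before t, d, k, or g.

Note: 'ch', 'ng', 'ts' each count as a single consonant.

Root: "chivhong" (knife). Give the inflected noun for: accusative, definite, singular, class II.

Attach case accusative p- → pchivhong.
Attach number singular ots- → otspchivhong.
Attach definiteness definite -ts (after consonant 'ng') → otspchivhongts.
Attach noun class class II -ip → otspchivhongtsip.
Apply vowel harmony: otspchivhongtsip → otspchivhongtsup.
Nasal assimilation: no change.

otspchivhongtsup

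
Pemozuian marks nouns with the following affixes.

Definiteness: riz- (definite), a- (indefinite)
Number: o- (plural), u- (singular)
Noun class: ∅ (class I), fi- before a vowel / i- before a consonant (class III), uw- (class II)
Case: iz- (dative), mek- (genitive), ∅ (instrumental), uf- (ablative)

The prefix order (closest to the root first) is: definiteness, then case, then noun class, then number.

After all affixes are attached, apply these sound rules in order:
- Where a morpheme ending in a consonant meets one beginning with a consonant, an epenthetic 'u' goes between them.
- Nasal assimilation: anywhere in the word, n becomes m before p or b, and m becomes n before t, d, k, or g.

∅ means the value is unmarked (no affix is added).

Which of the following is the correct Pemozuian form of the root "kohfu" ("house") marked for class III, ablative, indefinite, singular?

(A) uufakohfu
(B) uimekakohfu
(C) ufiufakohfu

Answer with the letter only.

Attach definiteness indefinite a- → akohfu.
Attach case ablative uf- → ufakohfu.
Attach noun class class III fi- (before vowel 'u') → fiufakohfu.
Attach number singular u- → ufiufakohfu.
Epenthesis: no change.
Nasal assimilation: no change.
So the correct form is ufiufakohfu, option (C).
(A) uufakohfu is wrong: it uses class I instead of class III for noun class.
(B) uimekakohfu is wrong: it uses genitive instead of ablative for case.

C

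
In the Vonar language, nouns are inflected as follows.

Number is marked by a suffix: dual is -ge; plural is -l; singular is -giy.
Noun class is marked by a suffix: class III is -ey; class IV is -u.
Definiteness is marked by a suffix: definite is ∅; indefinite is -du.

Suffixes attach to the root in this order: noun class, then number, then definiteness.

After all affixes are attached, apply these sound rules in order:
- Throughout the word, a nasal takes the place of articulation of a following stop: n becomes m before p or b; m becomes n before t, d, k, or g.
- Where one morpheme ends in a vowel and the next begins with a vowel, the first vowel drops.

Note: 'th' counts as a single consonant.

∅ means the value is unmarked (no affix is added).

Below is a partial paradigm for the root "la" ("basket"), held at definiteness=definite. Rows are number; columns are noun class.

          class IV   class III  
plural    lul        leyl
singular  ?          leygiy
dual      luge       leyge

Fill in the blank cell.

Attach noun class class IV -u → lau.
Attach number singular -giy → laugiy.
definiteness = definite: zero marking, form stays laugiy.
Nasal assimilation: no change.
Apply vowel deletion: laugiy → lugiy.

lugiy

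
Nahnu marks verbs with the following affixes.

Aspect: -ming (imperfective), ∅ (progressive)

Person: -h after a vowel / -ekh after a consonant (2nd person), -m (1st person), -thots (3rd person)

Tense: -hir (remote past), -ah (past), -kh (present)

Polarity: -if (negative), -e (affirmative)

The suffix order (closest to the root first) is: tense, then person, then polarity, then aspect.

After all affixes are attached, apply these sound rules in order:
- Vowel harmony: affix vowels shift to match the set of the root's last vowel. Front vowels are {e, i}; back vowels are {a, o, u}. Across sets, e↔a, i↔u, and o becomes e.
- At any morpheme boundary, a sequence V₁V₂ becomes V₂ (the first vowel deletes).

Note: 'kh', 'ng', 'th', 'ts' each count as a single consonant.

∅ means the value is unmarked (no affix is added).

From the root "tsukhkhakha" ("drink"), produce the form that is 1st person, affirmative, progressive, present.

tsukhkhakhakhma

Attach tense present -kh → tsukhkhakhakh.
Attach person 1st person -m → tsukhkhakhakhm.
Attach polarity affirmative -e → tsukhkhakhakhme.
aspect = progressive: zero marking, form stays tsukhkhakhakhme.
Apply vowel harmony: tsukhkhakhakhme → tsukhkhakhakhma.
Vowel deletion: no change.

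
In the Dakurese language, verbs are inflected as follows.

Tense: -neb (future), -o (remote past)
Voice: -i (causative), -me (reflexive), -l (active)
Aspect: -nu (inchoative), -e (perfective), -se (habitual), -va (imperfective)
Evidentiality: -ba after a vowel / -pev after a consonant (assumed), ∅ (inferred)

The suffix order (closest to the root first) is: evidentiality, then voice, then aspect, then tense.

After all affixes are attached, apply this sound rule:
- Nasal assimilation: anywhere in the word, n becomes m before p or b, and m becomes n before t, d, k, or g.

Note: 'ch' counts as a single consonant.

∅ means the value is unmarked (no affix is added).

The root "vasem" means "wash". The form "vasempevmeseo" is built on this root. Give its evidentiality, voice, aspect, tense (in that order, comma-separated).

Segment: vasem-pev-me-se-o.
evidentiality: -ba/pev → assumed.
voice: -me → reflexive.
aspect: -se → habitual.
tense: -o → remote past.

assumed, reflexive, habitual, remote past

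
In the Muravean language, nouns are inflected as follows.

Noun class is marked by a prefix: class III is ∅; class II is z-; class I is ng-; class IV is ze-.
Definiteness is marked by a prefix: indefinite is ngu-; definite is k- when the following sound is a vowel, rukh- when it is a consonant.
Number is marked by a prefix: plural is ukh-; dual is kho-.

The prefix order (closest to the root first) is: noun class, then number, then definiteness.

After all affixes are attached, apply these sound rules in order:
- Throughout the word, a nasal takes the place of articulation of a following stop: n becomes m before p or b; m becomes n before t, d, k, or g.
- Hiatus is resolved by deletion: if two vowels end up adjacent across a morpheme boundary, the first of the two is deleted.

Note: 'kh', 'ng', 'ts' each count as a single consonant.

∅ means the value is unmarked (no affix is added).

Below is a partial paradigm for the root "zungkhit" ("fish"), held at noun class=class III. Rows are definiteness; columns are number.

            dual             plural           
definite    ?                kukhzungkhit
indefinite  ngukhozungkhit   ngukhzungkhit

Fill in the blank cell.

noun class = class III: zero marking, form stays zungkhit.
Attach number dual kho- → khozungkhit.
Attach definiteness definite rukh- (before consonant 'kh') → rukhkhozungkhit.
Nasal assimilation: no change.
Vowel deletion: no change.

rukhkhozungkhit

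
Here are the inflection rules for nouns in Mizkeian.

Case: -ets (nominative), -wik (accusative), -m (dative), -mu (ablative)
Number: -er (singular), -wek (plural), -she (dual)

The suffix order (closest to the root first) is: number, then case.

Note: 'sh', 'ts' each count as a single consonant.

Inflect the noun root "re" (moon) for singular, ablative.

Attach number singular -er → reer.
Attach case ablative -mu → reermu.

reermu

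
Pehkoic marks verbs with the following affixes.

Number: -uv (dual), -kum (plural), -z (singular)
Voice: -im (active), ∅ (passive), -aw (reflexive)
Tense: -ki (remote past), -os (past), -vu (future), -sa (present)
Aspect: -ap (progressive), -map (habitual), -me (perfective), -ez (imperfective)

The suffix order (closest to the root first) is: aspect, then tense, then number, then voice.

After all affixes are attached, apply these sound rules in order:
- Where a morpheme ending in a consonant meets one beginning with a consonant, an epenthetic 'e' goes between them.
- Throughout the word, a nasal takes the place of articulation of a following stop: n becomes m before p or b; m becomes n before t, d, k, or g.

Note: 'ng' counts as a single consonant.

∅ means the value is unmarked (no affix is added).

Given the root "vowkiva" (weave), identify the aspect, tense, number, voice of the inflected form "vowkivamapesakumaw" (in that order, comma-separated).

habitual, present, plural, reflexive

Segment: vowkiva-map-sa-kum-aw.
aspect: -map → habitual.
tense: -sa → present.
number: -kum → plural.
voice: -aw → reflexive.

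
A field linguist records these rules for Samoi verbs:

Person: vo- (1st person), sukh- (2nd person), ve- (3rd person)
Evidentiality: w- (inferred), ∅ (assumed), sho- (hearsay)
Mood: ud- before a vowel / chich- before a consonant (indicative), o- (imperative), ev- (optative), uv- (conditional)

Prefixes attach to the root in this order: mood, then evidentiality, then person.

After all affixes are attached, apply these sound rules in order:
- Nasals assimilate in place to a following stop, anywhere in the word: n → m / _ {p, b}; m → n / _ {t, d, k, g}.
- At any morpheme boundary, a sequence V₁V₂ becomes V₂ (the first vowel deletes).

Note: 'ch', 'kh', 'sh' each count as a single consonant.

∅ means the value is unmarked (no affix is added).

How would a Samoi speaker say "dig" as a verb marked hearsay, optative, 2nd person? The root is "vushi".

Attach mood optative ev- → evvushi.
Attach evidentiality hearsay sho- → shoevvushi.
Attach person 2nd person sukh- → sukhshoevvushi.
Nasal assimilation: no change.
Apply vowel deletion: sukhshoevvushi → sukhshevvushi.

sukhshevvushi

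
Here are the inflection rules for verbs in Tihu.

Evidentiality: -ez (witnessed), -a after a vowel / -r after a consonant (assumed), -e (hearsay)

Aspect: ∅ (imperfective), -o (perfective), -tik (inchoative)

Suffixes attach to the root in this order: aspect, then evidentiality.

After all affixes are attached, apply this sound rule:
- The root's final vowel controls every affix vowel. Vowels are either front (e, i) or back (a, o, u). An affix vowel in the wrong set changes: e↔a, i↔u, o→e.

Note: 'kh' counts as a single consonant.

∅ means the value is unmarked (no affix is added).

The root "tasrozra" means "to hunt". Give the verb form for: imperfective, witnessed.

aspect = imperfective: zero marking, form stays tasrozra.
Attach evidentiality witnessed -ez → tasrozraez.
Apply vowel harmony: tasrozraez → tasrozraaz.

tasrozraaz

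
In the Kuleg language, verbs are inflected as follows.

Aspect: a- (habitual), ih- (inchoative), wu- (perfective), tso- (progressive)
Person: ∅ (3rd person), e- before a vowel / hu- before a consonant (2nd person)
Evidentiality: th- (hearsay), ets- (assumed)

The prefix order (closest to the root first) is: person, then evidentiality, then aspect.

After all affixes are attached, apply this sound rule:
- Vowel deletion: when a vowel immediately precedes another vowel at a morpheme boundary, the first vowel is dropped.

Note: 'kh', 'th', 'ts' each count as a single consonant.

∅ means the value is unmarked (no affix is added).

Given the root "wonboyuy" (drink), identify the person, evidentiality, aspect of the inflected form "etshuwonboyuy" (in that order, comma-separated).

2nd person, assumed, habitual

Segment: a-ets-hu-wonboyuy.
person: e/hu- → 2nd person.
evidentiality: ets- → assumed.
aspect: a- → habitual.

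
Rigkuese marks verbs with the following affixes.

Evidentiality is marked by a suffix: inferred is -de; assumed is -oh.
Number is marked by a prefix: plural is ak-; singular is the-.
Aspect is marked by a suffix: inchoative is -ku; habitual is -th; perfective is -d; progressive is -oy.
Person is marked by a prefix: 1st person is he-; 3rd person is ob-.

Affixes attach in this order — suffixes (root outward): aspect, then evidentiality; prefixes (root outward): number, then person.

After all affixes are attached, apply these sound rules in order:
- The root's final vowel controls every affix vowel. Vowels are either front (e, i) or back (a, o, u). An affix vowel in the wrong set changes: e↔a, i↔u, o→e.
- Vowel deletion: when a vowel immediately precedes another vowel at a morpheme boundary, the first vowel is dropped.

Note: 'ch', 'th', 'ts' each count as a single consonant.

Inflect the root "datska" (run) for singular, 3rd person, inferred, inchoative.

Attach aspect inchoative -ku → datskaku.
Attach number singular the- → thedatskaku.
Attach evidentiality inferred -de → thedatskakude.
Attach person 3rd person ob- → obthedatskakude.
Apply vowel harmony: obthedatskakude → obthadatskakuda.
Vowel deletion: no change.

obthadatskakuda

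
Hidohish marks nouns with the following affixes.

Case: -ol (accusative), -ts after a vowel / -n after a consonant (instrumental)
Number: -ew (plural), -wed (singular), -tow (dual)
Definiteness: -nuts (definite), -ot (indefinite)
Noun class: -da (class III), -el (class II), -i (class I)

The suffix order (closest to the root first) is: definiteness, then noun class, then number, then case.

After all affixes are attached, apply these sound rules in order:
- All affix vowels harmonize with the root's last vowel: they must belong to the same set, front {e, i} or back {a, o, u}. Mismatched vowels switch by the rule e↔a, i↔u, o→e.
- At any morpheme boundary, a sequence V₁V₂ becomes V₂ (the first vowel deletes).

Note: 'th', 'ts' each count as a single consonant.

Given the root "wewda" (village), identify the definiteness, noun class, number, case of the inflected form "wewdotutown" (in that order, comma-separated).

indefinite, class I, dual, instrumental

Segment: wewda-ot-i-tow-n.
definiteness: -ot → indefinite.
noun class: -i → class I.
number: -tow → dual.
case: -ts/n → instrumental.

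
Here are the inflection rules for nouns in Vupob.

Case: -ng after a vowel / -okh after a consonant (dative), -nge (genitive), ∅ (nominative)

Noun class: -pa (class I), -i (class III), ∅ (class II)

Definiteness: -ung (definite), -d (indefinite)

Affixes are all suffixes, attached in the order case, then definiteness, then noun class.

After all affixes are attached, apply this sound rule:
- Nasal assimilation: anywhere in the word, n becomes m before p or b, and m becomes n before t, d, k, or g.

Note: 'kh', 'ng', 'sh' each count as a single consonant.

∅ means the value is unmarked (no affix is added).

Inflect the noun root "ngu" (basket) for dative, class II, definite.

Attach case dative -ng (after vowel 'u') → ngung.
Attach definiteness definite -ung → ngungung.
noun class = class II: zero marking, form stays ngungung.
Nasal assimilation: no change.

ngungung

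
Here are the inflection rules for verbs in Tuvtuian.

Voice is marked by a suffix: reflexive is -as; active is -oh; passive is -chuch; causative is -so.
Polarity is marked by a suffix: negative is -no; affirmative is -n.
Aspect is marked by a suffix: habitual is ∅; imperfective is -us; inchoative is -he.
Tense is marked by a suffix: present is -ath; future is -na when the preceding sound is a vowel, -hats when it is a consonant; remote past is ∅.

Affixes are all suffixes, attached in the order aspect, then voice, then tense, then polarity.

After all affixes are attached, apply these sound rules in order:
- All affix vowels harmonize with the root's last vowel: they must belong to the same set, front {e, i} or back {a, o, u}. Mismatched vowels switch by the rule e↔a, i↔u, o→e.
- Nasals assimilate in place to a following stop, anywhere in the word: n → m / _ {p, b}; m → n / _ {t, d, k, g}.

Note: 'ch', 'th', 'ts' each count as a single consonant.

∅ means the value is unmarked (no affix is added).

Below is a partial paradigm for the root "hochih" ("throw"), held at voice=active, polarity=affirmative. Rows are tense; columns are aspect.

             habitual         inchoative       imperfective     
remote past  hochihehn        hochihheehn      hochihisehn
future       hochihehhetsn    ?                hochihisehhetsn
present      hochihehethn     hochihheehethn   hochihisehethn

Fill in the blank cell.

hochihheehhetsn

Attach aspect inchoative -he → hochihhe.
Attach voice active -oh → hochihheoh.
Attach tense future -hats (after consonant 'h') → hochihheohhats.
Attach polarity affirmative -n → hochihheohhatsn.
Apply vowel harmony: hochihheohhatsn → hochihheehhetsn.
Nasal assimilation: no change.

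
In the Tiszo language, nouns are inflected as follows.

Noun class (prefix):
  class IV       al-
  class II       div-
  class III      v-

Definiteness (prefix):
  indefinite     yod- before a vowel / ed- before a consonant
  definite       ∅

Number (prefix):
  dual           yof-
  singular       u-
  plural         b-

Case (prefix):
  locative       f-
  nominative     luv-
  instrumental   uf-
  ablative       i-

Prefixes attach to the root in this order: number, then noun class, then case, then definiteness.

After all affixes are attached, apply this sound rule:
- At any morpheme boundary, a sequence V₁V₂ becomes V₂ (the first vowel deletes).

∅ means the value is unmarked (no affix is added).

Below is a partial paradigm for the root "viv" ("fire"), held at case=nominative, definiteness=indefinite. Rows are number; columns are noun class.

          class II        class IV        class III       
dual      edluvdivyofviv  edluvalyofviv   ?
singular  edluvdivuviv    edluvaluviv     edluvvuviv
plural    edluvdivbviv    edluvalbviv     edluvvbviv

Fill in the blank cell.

edluvvyofviv

Attach number dual yof- → yofviv.
Attach noun class class III v- → vyofviv.
Attach case nominative luv- → luvvyofviv.
Attach definiteness indefinite ed- (before consonant 'l') → edluvvyofviv.
Vowel deletion: no change.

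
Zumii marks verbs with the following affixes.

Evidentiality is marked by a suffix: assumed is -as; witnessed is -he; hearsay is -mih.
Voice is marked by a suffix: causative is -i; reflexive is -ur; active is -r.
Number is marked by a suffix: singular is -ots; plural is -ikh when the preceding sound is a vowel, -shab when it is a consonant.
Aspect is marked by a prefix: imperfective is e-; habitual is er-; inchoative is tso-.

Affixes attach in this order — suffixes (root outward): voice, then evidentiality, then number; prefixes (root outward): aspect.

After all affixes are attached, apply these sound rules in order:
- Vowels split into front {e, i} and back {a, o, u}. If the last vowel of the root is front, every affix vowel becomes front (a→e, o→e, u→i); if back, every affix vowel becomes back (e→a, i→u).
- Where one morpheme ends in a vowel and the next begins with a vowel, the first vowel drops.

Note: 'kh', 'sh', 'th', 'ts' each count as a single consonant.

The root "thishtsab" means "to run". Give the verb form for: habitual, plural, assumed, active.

arthishtsabrasshab

Attach voice active -r → thishtsabr.
Attach evidentiality assumed -as → thishtsabras.
Attach aspect habitual er- → erthishtsabras.
Attach number plural -shab (after consonant 's') → erthishtsabrasshab.
Apply vowel harmony: erthishtsabrasshab → arthishtsabrasshab.
Vowel deletion: no change.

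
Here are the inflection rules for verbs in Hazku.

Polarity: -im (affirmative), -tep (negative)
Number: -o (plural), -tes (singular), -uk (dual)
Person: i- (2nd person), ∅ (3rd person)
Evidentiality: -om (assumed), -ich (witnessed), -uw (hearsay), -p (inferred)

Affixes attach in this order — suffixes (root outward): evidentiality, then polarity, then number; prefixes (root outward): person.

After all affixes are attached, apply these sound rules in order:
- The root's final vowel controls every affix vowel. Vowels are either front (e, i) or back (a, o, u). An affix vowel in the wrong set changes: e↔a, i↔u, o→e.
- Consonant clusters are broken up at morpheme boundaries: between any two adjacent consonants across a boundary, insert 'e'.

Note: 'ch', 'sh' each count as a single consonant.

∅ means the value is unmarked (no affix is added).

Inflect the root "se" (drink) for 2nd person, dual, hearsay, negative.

iseiwetepik

Attach evidentiality hearsay -uw → seuw.
Attach polarity negative -tep → seuwtep.
Attach number dual -uk → seuwtepuk.
Attach person 2nd person i- → iseuwtepuk.
Apply vowel harmony: iseuwtepuk → iseiwtepik.
Apply epenthesis: iseiwtepik → iseiwetepik.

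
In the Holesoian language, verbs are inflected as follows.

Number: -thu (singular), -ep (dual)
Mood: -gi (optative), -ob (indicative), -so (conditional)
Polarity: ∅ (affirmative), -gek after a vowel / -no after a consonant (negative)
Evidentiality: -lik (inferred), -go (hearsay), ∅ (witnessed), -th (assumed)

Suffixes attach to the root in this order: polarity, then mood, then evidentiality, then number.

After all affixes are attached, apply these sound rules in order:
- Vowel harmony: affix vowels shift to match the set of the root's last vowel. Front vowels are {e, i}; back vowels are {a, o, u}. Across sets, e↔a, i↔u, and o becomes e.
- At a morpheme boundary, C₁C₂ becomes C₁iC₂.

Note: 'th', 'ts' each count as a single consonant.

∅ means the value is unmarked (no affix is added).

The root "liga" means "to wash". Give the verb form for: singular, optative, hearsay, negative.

ligagakigugothu

Attach polarity negative -gek (after vowel 'a') → ligagek.
Attach mood optative -gi → ligagekgi.
Attach evidentiality hearsay -go → ligagekgigo.
Attach number singular -thu → ligagekgigothu.
Apply vowel harmony: ligagekgigothu → ligagakgugothu.
Apply epenthesis: ligagakgugothu → ligagakigugothu.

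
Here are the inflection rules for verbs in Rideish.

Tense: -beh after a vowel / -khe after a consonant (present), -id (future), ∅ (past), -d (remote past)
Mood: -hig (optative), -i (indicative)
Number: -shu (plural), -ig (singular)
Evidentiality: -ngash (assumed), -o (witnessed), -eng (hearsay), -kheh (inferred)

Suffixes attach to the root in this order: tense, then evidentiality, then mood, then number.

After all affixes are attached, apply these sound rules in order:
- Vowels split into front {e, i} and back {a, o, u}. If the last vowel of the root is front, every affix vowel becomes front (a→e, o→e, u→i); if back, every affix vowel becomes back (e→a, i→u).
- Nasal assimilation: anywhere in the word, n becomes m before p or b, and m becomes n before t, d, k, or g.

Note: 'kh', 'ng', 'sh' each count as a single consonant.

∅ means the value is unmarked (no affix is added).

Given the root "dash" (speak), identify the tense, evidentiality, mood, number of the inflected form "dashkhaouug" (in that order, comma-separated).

present, witnessed, indicative, singular

Segment: dash-khe-o-i-ig.
tense: -beh/khe → present.
evidentiality: -o → witnessed.
mood: -i → indicative.
number: -ig → singular.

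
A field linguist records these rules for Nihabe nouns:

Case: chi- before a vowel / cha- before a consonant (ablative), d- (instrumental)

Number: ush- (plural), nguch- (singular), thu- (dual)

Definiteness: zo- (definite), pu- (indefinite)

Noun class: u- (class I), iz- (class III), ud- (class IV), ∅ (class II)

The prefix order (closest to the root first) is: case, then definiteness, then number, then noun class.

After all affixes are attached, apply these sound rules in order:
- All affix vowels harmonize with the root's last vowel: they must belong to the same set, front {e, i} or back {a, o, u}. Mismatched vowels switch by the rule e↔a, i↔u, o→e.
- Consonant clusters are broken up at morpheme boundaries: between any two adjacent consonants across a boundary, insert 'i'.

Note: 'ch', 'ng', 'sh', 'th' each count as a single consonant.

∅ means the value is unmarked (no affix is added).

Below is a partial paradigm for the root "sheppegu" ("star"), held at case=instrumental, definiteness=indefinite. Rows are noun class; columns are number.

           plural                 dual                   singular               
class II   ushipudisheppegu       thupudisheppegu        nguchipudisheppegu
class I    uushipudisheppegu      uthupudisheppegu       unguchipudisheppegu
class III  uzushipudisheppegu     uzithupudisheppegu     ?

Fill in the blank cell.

uzinguchipudisheppegu

Attach case instrumental d- → dsheppegu.
Attach definiteness indefinite pu- → pudsheppegu.
Attach number singular nguch- → nguchpudsheppegu.
Attach noun class class III iz- → iznguchpudsheppegu.
Apply vowel harmony: iznguchpudsheppegu → uznguchpudsheppegu.
Apply epenthesis: uznguchpudsheppegu → uzinguchipudisheppegu.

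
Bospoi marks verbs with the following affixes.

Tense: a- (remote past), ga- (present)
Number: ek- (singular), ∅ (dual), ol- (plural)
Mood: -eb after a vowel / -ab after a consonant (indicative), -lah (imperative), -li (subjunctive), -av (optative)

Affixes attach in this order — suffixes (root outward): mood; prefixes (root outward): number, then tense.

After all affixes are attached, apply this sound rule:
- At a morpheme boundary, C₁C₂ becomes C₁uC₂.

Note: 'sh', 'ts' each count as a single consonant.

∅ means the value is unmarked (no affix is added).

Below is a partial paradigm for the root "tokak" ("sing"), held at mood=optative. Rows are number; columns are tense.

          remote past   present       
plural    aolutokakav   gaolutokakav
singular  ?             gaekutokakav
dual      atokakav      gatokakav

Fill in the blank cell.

aekutokakav

Attach number singular ek- → ektokak.
Attach mood optative -av → ektokakav.
Attach tense remote past a- → aektokakav.
Apply epenthesis: aektokakav → aekutokakav.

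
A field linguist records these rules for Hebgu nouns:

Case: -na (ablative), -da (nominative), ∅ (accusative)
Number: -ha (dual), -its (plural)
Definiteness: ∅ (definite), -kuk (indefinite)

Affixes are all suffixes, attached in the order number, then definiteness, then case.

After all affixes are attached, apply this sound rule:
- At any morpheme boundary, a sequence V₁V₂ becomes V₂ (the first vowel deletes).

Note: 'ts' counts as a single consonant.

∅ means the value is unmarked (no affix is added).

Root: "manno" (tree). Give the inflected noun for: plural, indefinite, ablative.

mannitskukna

Attach number plural -its → mannoits.
Attach definiteness indefinite -kuk → mannoitskuk.
Attach case ablative -na → mannoitskukna.
Apply vowel deletion: mannoitskukna → mannitskukna.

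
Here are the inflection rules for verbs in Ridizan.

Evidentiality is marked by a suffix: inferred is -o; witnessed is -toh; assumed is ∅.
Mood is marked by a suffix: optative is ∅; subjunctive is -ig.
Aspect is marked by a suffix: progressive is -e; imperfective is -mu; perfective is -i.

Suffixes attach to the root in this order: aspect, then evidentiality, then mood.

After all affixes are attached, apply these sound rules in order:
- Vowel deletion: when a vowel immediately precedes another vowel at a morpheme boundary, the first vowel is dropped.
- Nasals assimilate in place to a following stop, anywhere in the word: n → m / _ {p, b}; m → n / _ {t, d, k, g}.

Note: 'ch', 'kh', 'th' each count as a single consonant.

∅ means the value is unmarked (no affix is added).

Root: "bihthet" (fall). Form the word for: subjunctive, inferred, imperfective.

bihthetmig

Attach aspect imperfective -mu → bihthetmu.
Attach evidentiality inferred -o → bihthetmuo.
Attach mood subjunctive -ig → bihthetmuoig.
Apply vowel deletion: bihthetmuoig → bihthetmig.
Nasal assimilation: no change.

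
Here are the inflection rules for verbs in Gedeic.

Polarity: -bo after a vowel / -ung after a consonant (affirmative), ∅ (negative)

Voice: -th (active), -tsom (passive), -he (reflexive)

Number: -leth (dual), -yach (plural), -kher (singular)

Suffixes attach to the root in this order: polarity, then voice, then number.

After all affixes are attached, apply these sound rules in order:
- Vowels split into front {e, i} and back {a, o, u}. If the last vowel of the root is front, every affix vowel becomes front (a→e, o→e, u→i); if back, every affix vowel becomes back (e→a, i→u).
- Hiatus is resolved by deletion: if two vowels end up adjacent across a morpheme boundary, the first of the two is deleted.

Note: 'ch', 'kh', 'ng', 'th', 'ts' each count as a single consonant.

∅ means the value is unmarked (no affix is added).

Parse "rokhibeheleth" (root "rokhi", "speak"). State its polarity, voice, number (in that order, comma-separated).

Segment: rokhi-bo-he-leth.
polarity: -bo/ung → affirmative.
voice: -he → reflexive.
number: -leth → dual.

affirmative, reflexive, dual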